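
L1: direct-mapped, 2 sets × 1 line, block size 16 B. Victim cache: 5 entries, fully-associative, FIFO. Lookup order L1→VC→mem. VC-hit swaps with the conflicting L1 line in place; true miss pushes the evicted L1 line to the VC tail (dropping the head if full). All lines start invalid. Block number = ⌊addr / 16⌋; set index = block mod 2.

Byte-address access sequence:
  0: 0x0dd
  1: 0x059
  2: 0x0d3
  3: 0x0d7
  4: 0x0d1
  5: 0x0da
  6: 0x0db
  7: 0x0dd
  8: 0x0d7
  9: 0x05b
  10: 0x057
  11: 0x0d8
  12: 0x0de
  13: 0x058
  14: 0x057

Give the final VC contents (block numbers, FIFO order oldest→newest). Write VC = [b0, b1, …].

VC = [13]

0: 0xdd (blk 13, set 1) → MISS  vc=[]
1: 0x59 (blk 5, set 1) → MISS  vc=[13]
2: 0xd3 (blk 13, set 1) → VC-HIT  vc=[5]
3: 0xd7 (blk 13, set 1) → L1-HIT  vc=[5]
4: 0xd1 (blk 13, set 1) → L1-HIT  vc=[5]
5: 0xda (blk 13, set 1) → L1-HIT  vc=[5]
6: 0xdb (blk 13, set 1) → L1-HIT  vc=[5]
7: 0xdd (blk 13, set 1) → L1-HIT  vc=[5]
8: 0xd7 (blk 13, set 1) → L1-HIT  vc=[5]
9: 0x5b (blk 5, set 1) → VC-HIT  vc=[13]
10: 0x57 (blk 5, set 1) → L1-HIT  vc=[13]
11: 0xd8 (blk 13, set 1) → VC-HIT  vc=[5]
12: 0xde (blk 13, set 1) → L1-HIT  vc=[5]
13: 0x58 (blk 5, set 1) → VC-HIT  vc=[13]
14: 0x57 (blk 5, set 1) → L1-HIT  vc=[13]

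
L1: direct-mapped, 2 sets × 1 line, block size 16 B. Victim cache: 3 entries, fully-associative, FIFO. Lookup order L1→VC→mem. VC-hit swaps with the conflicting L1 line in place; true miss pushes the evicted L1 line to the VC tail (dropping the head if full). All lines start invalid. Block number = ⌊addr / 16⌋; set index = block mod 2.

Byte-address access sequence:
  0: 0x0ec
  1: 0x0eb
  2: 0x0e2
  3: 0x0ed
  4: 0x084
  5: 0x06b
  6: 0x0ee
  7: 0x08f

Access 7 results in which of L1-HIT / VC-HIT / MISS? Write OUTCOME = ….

0: 0xec (blk 14, set 0) → MISS  vc=[]
1: 0xeb (blk 14, set 0) → L1-HIT  vc=[]
2: 0xe2 (blk 14, set 0) → L1-HIT  vc=[]
3: 0xed (blk 14, set 0) → L1-HIT  vc=[]
4: 0x84 (blk 8, set 0) → MISS  vc=[14]
5: 0x6b (blk 6, set 0) → MISS  vc=[14, 8]
6: 0xee (blk 14, set 0) → VC-HIT  vc=[6, 8]
7: 0x8f (blk 8, set 0) → VC-HIT  vc=[6, 14]

OUTCOME = VC-HIT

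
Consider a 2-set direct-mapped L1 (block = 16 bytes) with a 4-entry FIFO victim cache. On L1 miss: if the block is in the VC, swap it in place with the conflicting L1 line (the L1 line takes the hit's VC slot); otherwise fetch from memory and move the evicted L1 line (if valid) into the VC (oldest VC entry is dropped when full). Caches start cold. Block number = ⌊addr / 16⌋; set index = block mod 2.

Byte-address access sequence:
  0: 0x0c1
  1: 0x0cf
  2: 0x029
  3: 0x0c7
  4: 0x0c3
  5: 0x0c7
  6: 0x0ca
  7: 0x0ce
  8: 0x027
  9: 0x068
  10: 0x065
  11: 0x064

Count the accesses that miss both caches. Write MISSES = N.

MISSES = 3

  [0] addr=0xc1 blk=12 s=0: MISS | VC []
  [1] addr=0xcf blk=12 s=0: L1-HIT | VC []
  [2] addr=0x29 blk=2 s=0: MISS | VC [12]
  [3] addr=0xc7 blk=12 s=0: VC-HIT | VC [2]
  [4] addr=0xc3 blk=12 s=0: L1-HIT | VC [2]
  [5] addr=0xc7 blk=12 s=0: L1-HIT | VC [2]
  [6] addr=0xca blk=12 s=0: L1-HIT | VC [2]
  [7] addr=0xce blk=12 s=0: L1-HIT | VC [2]
  [8] addr=0x27 blk=2 s=0: VC-HIT | VC [12]
  [9] addr=0x68 blk=6 s=0: MISS | VC [12, 2]
  [10] addr=0x65 blk=6 s=0: L1-HIT | VC [12, 2]
  [11] addr=0x64 blk=6 s=0: L1-HIT | VC [12, 2]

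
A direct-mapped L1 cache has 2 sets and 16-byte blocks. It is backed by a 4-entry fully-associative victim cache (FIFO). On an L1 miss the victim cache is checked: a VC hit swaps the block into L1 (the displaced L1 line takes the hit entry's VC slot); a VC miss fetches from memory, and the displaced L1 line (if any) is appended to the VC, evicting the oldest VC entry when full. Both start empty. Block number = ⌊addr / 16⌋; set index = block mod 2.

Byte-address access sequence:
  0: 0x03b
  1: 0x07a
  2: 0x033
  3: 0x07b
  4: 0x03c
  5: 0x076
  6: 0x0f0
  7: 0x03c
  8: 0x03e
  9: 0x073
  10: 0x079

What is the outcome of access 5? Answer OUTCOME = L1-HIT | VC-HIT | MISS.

  [0] addr=0x3b blk=3 s=1: MISS | VC []
  [1] addr=0x7a blk=7 s=1: MISS | VC [3]
  [2] addr=0x33 blk=3 s=1: VC-HIT | VC [7]
  [3] addr=0x7b blk=7 s=1: VC-HIT | VC [3]
  [4] addr=0x3c blk=3 s=1: VC-HIT | VC [7]
  [5] addr=0x76 blk=7 s=1: VC-HIT | VC [3]
  [6] addr=0xf0 blk=15 s=1: MISS | VC [3, 7]
  [7] addr=0x3c blk=3 s=1: VC-HIT | VC [15, 7]
  [8] addr=0x3e blk=3 s=1: L1-HIT | VC [15, 7]
  [9] addr=0x73 blk=7 s=1: VC-HIT | VC [15, 3]
  [10] addr=0x79 blk=7 s=1: L1-HIT | VC [15, 3]

OUTCOME = VC-HIT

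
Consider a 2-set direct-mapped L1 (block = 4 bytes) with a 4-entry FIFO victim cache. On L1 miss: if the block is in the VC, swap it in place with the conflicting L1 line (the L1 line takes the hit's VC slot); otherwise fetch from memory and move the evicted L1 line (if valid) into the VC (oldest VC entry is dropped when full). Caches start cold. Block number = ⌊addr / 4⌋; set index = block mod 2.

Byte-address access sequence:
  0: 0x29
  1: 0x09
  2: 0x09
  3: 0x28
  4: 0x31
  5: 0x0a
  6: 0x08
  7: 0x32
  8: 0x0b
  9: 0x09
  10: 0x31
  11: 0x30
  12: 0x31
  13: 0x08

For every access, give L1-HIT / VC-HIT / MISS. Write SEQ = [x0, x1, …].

#0 0x29→b10/s0 MISS; vc=[]
#1 0x9→b2/s0 MISS; vc=[10]
#2 0x9→b2/s0 L1-HIT; vc=[10]
#3 0x28→b10/s0 VC-HIT; vc=[2]
#4 0x31→b12/s0 MISS; vc=[2,10]
#5 0xa→b2/s0 VC-HIT; vc=[12,10]
#6 0x8→b2/s0 L1-HIT; vc=[12,10]
#7 0x32→b12/s0 VC-HIT; vc=[2,10]
#8 0xb→b2/s0 VC-HIT; vc=[12,10]
#9 0x9→b2/s0 L1-HIT; vc=[12,10]
#10 0x31→b12/s0 VC-HIT; vc=[2,10]
#11 0x30→b12/s0 L1-HIT; vc=[2,10]
#12 0x31→b12/s0 L1-HIT; vc=[2,10]
#13 0x8→b2/s0 VC-HIT; vc=[12,10]

SEQ = [MISS, MISS, L1-HIT, VC-HIT, MISS, VC-HIT, L1-HIT, VC-HIT, VC-HIT, L1-HIT, VC-HIT, L1-HIT, L1-HIT, VC-HIT]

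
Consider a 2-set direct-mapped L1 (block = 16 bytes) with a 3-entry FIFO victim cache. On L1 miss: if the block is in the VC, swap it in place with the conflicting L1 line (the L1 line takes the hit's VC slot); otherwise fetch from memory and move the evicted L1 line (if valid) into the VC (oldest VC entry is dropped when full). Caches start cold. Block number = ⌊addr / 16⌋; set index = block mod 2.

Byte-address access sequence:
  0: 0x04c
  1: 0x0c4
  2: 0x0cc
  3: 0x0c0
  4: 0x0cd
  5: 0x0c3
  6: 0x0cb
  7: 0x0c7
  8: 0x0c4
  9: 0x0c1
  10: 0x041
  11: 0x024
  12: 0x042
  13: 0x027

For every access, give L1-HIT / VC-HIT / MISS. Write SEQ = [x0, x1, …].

SEQ = [MISS, MISS, L1-HIT, L1-HIT, L1-HIT, L1-HIT, L1-HIT, L1-HIT, L1-HIT, L1-HIT, VC-HIT, MISS, VC-HIT, VC-HIT]

0: 0x4c (blk 4, set 0) → MISS  vc=[]
1: 0xc4 (blk 12, set 0) → MISS  vc=[4]
2: 0xcc (blk 12, set 0) → L1-HIT  vc=[4]
3: 0xc0 (blk 12, set 0) → L1-HIT  vc=[4]
4: 0xcd (blk 12, set 0) → L1-HIT  vc=[4]
5: 0xc3 (blk 12, set 0) → L1-HIT  vc=[4]
6: 0xcb (blk 12, set 0) → L1-HIT  vc=[4]
7: 0xc7 (blk 12, set 0) → L1-HIT  vc=[4]
8: 0xc4 (blk 12, set 0) → L1-HIT  vc=[4]
9: 0xc1 (blk 12, set 0) → L1-HIT  vc=[4]
10: 0x41 (blk 4, set 0) → VC-HIT  vc=[12]
11: 0x24 (blk 2, set 0) → MISS  vc=[12, 4]
12: 0x42 (blk 4, set 0) → VC-HIT  vc=[12, 2]
13: 0x27 (blk 2, set 0) → VC-HIT  vc=[12, 4]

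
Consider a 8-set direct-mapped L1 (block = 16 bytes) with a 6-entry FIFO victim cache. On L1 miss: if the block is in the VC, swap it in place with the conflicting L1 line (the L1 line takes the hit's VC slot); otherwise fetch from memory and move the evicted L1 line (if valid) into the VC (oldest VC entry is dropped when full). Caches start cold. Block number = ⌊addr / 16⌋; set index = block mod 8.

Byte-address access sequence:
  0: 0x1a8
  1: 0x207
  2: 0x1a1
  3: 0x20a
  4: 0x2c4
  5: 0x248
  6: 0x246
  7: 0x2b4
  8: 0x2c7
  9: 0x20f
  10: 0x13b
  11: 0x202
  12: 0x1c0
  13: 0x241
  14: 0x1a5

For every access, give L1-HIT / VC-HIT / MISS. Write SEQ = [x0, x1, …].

  [0] addr=0x1a8 blk=26 s=2: MISS | VC []
  [1] addr=0x207 blk=32 s=0: MISS | VC []
  [2] addr=0x1a1 blk=26 s=2: L1-HIT | VC []
  [3] addr=0x20a blk=32 s=0: L1-HIT | VC []
  [4] addr=0x2c4 blk=44 s=4: MISS | VC []
  [5] addr=0x248 blk=36 s=4: MISS | VC [44]
  [6] addr=0x246 blk=36 s=4: L1-HIT | VC [44]
  [7] addr=0x2b4 blk=43 s=3: MISS | VC [44]
  [8] addr=0x2c7 blk=44 s=4: VC-HIT | VC [36]
  [9] addr=0x20f blk=32 s=0: L1-HIT | VC [36]
  [10] addr=0x13b blk=19 s=3: MISS | VC [36, 43]
  [11] addr=0x202 blk=32 s=0: L1-HIT | VC [36, 43]
  [12] addr=0x1c0 blk=28 s=4: MISS | VC [36, 43, 44]
  [13] addr=0x241 blk=36 s=4: VC-HIT | VC [28, 43, 44]
  [14] addr=0x1a5 blk=26 s=2: L1-HIT | VC [28, 43, 44]

SEQ = [MISS, MISS, L1-HIT, L1-HIT, MISS, MISS, L1-HIT, MISS, VC-HIT, L1-HIT, MISS, L1-HIT, MISS, VC-HIT, L1-HIT]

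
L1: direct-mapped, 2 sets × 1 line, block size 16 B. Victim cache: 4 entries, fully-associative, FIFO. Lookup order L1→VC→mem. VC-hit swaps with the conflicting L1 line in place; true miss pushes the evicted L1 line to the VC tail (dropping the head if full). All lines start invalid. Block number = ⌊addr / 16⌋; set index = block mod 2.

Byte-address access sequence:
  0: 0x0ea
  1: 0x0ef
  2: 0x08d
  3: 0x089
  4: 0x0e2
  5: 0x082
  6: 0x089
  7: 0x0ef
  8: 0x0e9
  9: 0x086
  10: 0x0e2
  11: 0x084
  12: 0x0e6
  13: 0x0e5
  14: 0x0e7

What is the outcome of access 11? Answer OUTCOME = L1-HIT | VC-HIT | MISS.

OUTCOME = VC-HIT

  [0] addr=0xea blk=14 s=0: MISS | VC []
  [1] addr=0xef blk=14 s=0: L1-HIT | VC []
  [2] addr=0x8d blk=8 s=0: MISS | VC [14]
  [3] addr=0x89 blk=8 s=0: L1-HIT | VC [14]
  [4] addr=0xe2 blk=14 s=0: VC-HIT | VC [8]
  [5] addr=0x82 blk=8 s=0: VC-HIT | VC [14]
  [6] addr=0x89 blk=8 s=0: L1-HIT | VC [14]
  [7] addr=0xef blk=14 s=0: VC-HIT | VC [8]
  [8] addr=0xe9 blk=14 s=0: L1-HIT | VC [8]
  [9] addr=0x86 blk=8 s=0: VC-HIT | VC [14]
  [10] addr=0xe2 blk=14 s=0: VC-HIT | VC [8]
  [11] addr=0x84 blk=8 s=0: VC-HIT | VC [14]
  [12] addr=0xe6 blk=14 s=0: VC-HIT | VC [8]
  [13] addr=0xe5 blk=14 s=0: L1-HIT | VC [8]
  [14] addr=0xe7 blk=14 s=0: L1-HIT | VC [8]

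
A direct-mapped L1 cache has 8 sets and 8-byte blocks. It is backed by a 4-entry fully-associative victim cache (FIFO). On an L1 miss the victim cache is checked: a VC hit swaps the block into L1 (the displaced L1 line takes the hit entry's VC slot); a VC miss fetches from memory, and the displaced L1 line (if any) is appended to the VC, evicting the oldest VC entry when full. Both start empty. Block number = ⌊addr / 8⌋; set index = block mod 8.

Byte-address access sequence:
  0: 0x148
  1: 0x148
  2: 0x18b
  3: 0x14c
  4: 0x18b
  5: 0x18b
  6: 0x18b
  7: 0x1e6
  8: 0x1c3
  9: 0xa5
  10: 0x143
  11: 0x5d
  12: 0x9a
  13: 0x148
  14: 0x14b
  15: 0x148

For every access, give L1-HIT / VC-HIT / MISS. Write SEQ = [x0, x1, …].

0: 0x148 (blk 41, set 1) → MISS  vc=[]
1: 0x148 (blk 41, set 1) → L1-HIT  vc=[]
2: 0x18b (blk 49, set 1) → MISS  vc=[41]
3: 0x14c (blk 41, set 1) → VC-HIT  vc=[49]
4: 0x18b (blk 49, set 1) → VC-HIT  vc=[41]
5: 0x18b (blk 49, set 1) → L1-HIT  vc=[41]
6: 0x18b (blk 49, set 1) → L1-HIT  vc=[41]
7: 0x1e6 (blk 60, set 4) → MISS  vc=[41]
8: 0x1c3 (blk 56, set 0) → MISS  vc=[41]
9: 0xa5 (blk 20, set 4) → MISS  vc=[41, 60]
10: 0x143 (blk 40, set 0) → MISS  vc=[41, 60, 56]
11: 0x5d (blk 11, set 3) → MISS  vc=[41, 60, 56]
12: 0x9a (blk 19, set 3) → MISS  vc=[41, 60, 56, 11]
13: 0x148 (blk 41, set 1) → VC-HIT  vc=[49, 60, 56, 11]
14: 0x14b (blk 41, set 1) → L1-HIT  vc=[49, 60, 56, 11]
15: 0x148 (blk 41, set 1) → L1-HIT  vc=[49, 60, 56, 11]

SEQ = [MISS, L1-HIT, MISS, VC-HIT, VC-HIT, L1-HIT, L1-HIT, MISS, MISS, MISS, MISS, MISS, MISS, VC-HIT, L1-HIT, L1-HIT]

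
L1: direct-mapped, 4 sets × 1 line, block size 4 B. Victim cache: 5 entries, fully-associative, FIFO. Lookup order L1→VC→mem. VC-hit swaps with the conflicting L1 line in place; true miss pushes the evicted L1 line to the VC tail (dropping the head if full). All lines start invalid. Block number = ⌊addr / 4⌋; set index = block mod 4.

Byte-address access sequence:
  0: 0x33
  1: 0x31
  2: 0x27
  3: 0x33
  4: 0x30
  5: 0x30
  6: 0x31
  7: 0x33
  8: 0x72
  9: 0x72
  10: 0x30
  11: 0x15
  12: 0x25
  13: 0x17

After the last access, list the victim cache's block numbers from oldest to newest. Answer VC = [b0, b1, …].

VC = [28, 9]

  [0] addr=0x33 blk=12 s=0: MISS | VC []
  [1] addr=0x31 blk=12 s=0: L1-HIT | VC []
  [2] addr=0x27 blk=9 s=1: MISS | VC []
  [3] addr=0x33 blk=12 s=0: L1-HIT | VC []
  [4] addr=0x30 blk=12 s=0: L1-HIT | VC []
  [5] addr=0x30 blk=12 s=0: L1-HIT | VC []
  [6] addr=0x31 blk=12 s=0: L1-HIT | VC []
  [7] addr=0x33 blk=12 s=0: L1-HIT | VC []
  [8] addr=0x72 blk=28 s=0: MISS | VC [12]
  [9] addr=0x72 blk=28 s=0: L1-HIT | VC [12]
  [10] addr=0x30 blk=12 s=0: VC-HIT | VC [28]
  [11] addr=0x15 blk=5 s=1: MISS | VC [28, 9]
  [12] addr=0x25 blk=9 s=1: VC-HIT | VC [28, 5]
  [13] addr=0x17 blk=5 s=1: VC-HIT | VC [28, 9]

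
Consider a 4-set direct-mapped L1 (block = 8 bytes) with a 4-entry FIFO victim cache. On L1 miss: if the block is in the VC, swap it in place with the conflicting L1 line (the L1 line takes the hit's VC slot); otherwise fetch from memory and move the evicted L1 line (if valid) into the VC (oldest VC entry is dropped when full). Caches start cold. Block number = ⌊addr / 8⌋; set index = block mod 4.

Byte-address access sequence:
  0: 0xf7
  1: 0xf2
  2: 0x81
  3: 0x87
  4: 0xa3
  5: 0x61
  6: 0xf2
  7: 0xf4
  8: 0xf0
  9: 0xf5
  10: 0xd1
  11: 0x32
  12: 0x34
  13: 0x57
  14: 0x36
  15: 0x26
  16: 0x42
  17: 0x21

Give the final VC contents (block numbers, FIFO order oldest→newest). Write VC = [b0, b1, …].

#0 0xf7→b30/s2 MISS; vc=[]
#1 0xf2→b30/s2 L1-HIT; vc=[]
#2 0x81→b16/s0 MISS; vc=[]
#3 0x87→b16/s0 L1-HIT; vc=[]
#4 0xa3→b20/s0 MISS; vc=[16]
#5 0x61→b12/s0 MISS; vc=[16,20]
#6 0xf2→b30/s2 L1-HIT; vc=[16,20]
#7 0xf4→b30/s2 L1-HIT; vc=[16,20]
#8 0xf0→b30/s2 L1-HIT; vc=[16,20]
#9 0xf5→b30/s2 L1-HIT; vc=[16,20]
#10 0xd1→b26/s2 MISS; vc=[16,20,30]
#11 0x32→b6/s2 MISS; vc=[16,20,30,26]
#12 0x34→b6/s2 L1-HIT; vc=[16,20,30,26]
#13 0x57→b10/s2 MISS; vc=[20,30,26,6]
#14 0x36→b6/s2 VC-HIT; vc=[20,30,26,10]
#15 0x26→b4/s0 MISS; vc=[30,26,10,12]
#16 0x42→b8/s0 MISS; vc=[26,10,12,4]
#17 0x21→b4/s0 VC-HIT; vc=[26,10,12,8]

VC = [26, 10, 12, 8]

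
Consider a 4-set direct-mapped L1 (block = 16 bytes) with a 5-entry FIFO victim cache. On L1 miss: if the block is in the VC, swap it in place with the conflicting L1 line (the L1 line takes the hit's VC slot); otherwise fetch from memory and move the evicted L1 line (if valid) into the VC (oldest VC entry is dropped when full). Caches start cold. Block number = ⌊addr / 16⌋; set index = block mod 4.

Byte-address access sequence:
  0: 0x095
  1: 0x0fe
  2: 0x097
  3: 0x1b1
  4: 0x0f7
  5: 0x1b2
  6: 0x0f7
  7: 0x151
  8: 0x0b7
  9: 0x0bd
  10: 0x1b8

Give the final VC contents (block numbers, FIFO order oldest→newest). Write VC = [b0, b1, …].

#0 0x95→b9/s1 MISS; vc=[]
#1 0xfe→b15/s3 MISS; vc=[]
#2 0x97→b9/s1 L1-HIT; vc=[]
#3 0x1b1→b27/s3 MISS; vc=[15]
#4 0xf7→b15/s3 VC-HIT; vc=[27]
#5 0x1b2→b27/s3 VC-HIT; vc=[15]
#6 0xf7→b15/s3 VC-HIT; vc=[27]
#7 0x151→b21/s1 MISS; vc=[27,9]
#8 0xb7→b11/s3 MISS; vc=[27,9,15]
#9 0xbd→b11/s3 L1-HIT; vc=[27,9,15]
#10 0x1b8→b27/s3 VC-HIT; vc=[11,9,15]

VC = [11, 9, 15]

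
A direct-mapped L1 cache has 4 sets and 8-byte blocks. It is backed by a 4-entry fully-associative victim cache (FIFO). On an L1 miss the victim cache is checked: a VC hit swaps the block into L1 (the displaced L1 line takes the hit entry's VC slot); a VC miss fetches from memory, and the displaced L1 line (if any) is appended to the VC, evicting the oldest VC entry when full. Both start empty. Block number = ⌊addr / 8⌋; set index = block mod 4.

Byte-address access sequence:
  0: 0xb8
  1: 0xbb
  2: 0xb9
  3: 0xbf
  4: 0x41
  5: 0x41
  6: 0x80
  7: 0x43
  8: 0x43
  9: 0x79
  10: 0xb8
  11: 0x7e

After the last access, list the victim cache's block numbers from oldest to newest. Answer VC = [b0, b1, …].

0: 0xb8 (blk 23, set 3) → MISS  vc=[]
1: 0xbb (blk 23, set 3) → L1-HIT  vc=[]
2: 0xb9 (blk 23, set 3) → L1-HIT  vc=[]
3: 0xbf (blk 23, set 3) → L1-HIT  vc=[]
4: 0x41 (blk 8, set 0) → MISS  vc=[]
5: 0x41 (blk 8, set 0) → L1-HIT  vc=[]
6: 0x80 (blk 16, set 0) → MISS  vc=[8]
7: 0x43 (blk 8, set 0) → VC-HIT  vc=[16]
8: 0x43 (blk 8, set 0) → L1-HIT  vc=[16]
9: 0x79 (blk 15, set 3) → MISS  vc=[16, 23]
10: 0xb8 (blk 23, set 3) → VC-HIT  vc=[16, 15]
11: 0x7e (blk 15, set 3) → VC-HIT  vc=[16, 23]

VC = [16, 23]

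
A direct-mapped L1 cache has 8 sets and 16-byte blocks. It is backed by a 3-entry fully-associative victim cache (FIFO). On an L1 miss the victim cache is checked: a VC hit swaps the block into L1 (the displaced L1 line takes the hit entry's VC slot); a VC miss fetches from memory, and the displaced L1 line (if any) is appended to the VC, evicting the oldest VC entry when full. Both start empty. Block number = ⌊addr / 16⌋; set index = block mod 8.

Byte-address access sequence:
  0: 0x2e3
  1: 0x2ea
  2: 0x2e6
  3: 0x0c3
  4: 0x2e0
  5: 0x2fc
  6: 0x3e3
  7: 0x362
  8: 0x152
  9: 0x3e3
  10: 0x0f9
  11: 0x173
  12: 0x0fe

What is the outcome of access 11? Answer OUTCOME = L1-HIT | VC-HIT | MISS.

OUTCOME = MISS

  [0] addr=0x2e3 blk=46 s=6: MISS | VC []
  [1] addr=0x2ea blk=46 s=6: L1-HIT | VC []
  [2] addr=0x2e6 blk=46 s=6: L1-HIT | VC []
  [3] addr=0xc3 blk=12 s=4: MISS | VC []
  [4] addr=0x2e0 blk=46 s=6: L1-HIT | VC []
  [5] addr=0x2fc blk=47 s=7: MISS | VC []
  [6] addr=0x3e3 blk=62 s=6: MISS | VC [46]
  [7] addr=0x362 blk=54 s=6: MISS | VC [46, 62]
  [8] addr=0x152 blk=21 s=5: MISS | VC [46, 62]
  [9] addr=0x3e3 blk=62 s=6: VC-HIT | VC [46, 54]
  [10] addr=0xf9 blk=15 s=7: MISS | VC [46, 54, 47]
  [11] addr=0x173 blk=23 s=7: MISS | VC [54, 47, 15]
  [12] addr=0xfe blk=15 s=7: VC-HIT | VC [54, 47, 23]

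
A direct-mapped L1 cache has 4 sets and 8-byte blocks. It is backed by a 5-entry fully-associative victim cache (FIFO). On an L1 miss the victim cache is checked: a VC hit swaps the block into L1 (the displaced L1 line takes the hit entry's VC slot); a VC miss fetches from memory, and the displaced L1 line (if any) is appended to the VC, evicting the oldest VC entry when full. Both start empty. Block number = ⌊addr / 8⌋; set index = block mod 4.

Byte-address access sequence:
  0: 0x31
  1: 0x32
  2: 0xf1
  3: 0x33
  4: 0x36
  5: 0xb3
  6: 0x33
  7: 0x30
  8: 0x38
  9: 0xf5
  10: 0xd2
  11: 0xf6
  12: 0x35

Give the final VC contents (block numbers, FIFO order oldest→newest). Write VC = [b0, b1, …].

VC = [30, 22, 26]

  [0] addr=0x31 blk=6 s=2: MISS | VC []
  [1] addr=0x32 blk=6 s=2: L1-HIT | VC []
  [2] addr=0xf1 blk=30 s=2: MISS | VC [6]
  [3] addr=0x33 blk=6 s=2: VC-HIT | VC [30]
  [4] addr=0x36 blk=6 s=2: L1-HIT | VC [30]
  [5] addr=0xb3 blk=22 s=2: MISS | VC [30, 6]
  [6] addr=0x33 blk=6 s=2: VC-HIT | VC [30, 22]
  [7] addr=0x30 blk=6 s=2: L1-HIT | VC [30, 22]
  [8] addr=0x38 blk=7 s=3: MISS | VC [30, 22]
  [9] addr=0xf5 blk=30 s=2: VC-HIT | VC [6, 22]
  [10] addr=0xd2 blk=26 s=2: MISS | VC [6, 22, 30]
  [11] addr=0xf6 blk=30 s=2: VC-HIT | VC [6, 22, 26]
  [12] addr=0x35 blk=6 s=2: VC-HIT | VC [30, 22, 26]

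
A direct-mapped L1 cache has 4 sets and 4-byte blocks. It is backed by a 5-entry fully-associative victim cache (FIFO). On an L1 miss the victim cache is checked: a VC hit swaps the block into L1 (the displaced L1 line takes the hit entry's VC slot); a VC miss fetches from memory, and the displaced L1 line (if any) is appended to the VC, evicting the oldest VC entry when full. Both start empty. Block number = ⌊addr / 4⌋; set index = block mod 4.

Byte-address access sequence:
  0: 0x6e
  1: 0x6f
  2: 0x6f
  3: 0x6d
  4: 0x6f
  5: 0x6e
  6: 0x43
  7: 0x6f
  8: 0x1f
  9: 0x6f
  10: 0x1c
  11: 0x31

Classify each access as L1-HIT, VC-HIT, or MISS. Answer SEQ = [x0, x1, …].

0: 0x6e (blk 27, set 3) → MISS  vc=[]
1: 0x6f (blk 27, set 3) → L1-HIT  vc=[]
2: 0x6f (blk 27, set 3) → L1-HIT  vc=[]
3: 0x6d (blk 27, set 3) → L1-HIT  vc=[]
4: 0x6f (blk 27, set 3) → L1-HIT  vc=[]
5: 0x6e (blk 27, set 3) → L1-HIT  vc=[]
6: 0x43 (blk 16, set 0) → MISS  vc=[]
7: 0x6f (blk 27, set 3) → L1-HIT  vc=[]
8: 0x1f (blk 7, set 3) → MISS  vc=[27]
9: 0x6f (blk 27, set 3) → VC-HIT  vc=[7]
10: 0x1c (blk 7, set 3) → VC-HIT  vc=[27]
11: 0x31 (blk 12, set 0) → MISS  vc=[27, 16]

SEQ = [MISS, L1-HIT, L1-HIT, L1-HIT, L1-HIT, L1-HIT, MISS, L1-HIT, MISS, VC-HIT, VC-HIT, MISS]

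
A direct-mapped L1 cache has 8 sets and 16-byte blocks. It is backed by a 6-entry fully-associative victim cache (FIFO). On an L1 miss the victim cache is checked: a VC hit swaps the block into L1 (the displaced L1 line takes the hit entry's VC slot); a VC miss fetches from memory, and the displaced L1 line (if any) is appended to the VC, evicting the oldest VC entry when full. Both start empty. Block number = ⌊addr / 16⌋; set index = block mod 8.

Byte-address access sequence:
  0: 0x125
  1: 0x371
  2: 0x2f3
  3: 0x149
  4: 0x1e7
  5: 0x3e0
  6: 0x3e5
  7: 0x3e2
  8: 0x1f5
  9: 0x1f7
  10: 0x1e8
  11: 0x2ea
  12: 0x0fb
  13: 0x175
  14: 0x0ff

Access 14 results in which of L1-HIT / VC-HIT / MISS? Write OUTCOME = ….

OUTCOME = VC-HIT

#0 0x125→b18/s2 MISS; vc=[]
#1 0x371→b55/s7 MISS; vc=[]
#2 0x2f3→b47/s7 MISS; vc=[55]
#3 0x149→b20/s4 MISS; vc=[55]
#4 0x1e7→b30/s6 MISS; vc=[55]
#5 0x3e0→b62/s6 MISS; vc=[55,30]
#6 0x3e5→b62/s6 L1-HIT; vc=[55,30]
#7 0x3e2→b62/s6 L1-HIT; vc=[55,30]
#8 0x1f5→b31/s7 MISS; vc=[55,30,47]
#9 0x1f7→b31/s7 L1-HIT; vc=[55,30,47]
#10 0x1e8→b30/s6 VC-HIT; vc=[55,62,47]
#11 0x2ea→b46/s6 MISS; vc=[55,62,47,30]
#12 0xfb→b15/s7 MISS; vc=[55,62,47,30,31]
#13 0x175→b23/s7 MISS; vc=[55,62,47,30,31,15]
#14 0xff→b15/s7 VC-HIT; vc=[55,62,47,30,31,23]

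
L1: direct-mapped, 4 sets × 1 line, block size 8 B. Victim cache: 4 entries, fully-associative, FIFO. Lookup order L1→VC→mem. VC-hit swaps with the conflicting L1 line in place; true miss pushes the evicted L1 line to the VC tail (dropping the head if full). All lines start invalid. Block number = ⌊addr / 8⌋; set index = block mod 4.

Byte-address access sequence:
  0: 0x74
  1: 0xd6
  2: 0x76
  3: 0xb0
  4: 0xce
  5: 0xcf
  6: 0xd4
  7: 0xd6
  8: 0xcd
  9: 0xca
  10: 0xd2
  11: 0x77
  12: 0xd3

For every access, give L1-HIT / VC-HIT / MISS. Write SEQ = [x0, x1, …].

SEQ = [MISS, MISS, VC-HIT, MISS, MISS, L1-HIT, VC-HIT, L1-HIT, L1-HIT, L1-HIT, L1-HIT, VC-HIT, VC-HIT]

#0 0x74→b14/s2 MISS; vc=[]
#1 0xd6→b26/s2 MISS; vc=[14]
#2 0x76→b14/s2 VC-HIT; vc=[26]
#3 0xb0→b22/s2 MISS; vc=[26,14]
#4 0xce→b25/s1 MISS; vc=[26,14]
#5 0xcf→b25/s1 L1-HIT; vc=[26,14]
#6 0xd4→b26/s2 VC-HIT; vc=[22,14]
#7 0xd6→b26/s2 L1-HIT; vc=[22,14]
#8 0xcd→b25/s1 L1-HIT; vc=[22,14]
#9 0xca→b25/s1 L1-HIT; vc=[22,14]
#10 0xd2→b26/s2 L1-HIT; vc=[22,14]
#11 0x77→b14/s2 VC-HIT; vc=[22,26]
#12 0xd3→b26/s2 VC-HIT; vc=[22,14]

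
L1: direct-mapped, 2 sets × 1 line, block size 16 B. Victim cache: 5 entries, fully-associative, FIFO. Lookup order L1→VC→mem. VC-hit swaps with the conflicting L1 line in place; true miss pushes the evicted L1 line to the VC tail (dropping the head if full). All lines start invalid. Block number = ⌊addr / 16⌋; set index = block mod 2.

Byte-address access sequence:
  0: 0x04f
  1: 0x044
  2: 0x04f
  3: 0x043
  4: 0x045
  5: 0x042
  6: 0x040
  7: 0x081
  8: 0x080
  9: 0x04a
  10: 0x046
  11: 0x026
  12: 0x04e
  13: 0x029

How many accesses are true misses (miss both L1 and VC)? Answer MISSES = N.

#0 0x4f→b4/s0 MISS; vc=[]
#1 0x44→b4/s0 L1-HIT; vc=[]
#2 0x4f→b4/s0 L1-HIT; vc=[]
#3 0x43→b4/s0 L1-HIT; vc=[]
#4 0x45→b4/s0 L1-HIT; vc=[]
#5 0x42→b4/s0 L1-HIT; vc=[]
#6 0x40→b4/s0 L1-HIT; vc=[]
#7 0x81→b8/s0 MISS; vc=[4]
#8 0x80→b8/s0 L1-HIT; vc=[4]
#9 0x4a→b4/s0 VC-HIT; vc=[8]
#10 0x46→b4/s0 L1-HIT; vc=[8]
#11 0x26→b2/s0 MISS; vc=[8,4]
#12 0x4e→b4/s0 VC-HIT; vc=[8,2]
#13 0x29→b2/s0 VC-HIT; vc=[8,4]

MISSES = 3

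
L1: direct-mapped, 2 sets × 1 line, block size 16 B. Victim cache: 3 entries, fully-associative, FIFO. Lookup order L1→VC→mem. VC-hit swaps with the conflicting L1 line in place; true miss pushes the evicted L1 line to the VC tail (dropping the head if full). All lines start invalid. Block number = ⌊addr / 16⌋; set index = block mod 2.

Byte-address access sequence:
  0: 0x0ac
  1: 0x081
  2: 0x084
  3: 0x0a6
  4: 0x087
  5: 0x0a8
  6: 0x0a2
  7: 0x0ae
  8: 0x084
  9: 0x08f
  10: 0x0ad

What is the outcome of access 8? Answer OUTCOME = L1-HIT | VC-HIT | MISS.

OUTCOME = VC-HIT

#0 0xac→b10/s0 MISS; vc=[]
#1 0x81→b8/s0 MISS; vc=[10]
#2 0x84→b8/s0 L1-HIT; vc=[10]
#3 0xa6→b10/s0 VC-HIT; vc=[8]
#4 0x87→b8/s0 VC-HIT; vc=[10]
#5 0xa8→b10/s0 VC-HIT; vc=[8]
#6 0xa2→b10/s0 L1-HIT; vc=[8]
#7 0xae→b10/s0 L1-HIT; vc=[8]
#8 0x84→b8/s0 VC-HIT; vc=[10]
#9 0x8f→b8/s0 L1-HIT; vc=[10]
#10 0xad→b10/s0 VC-HIT; vc=[8]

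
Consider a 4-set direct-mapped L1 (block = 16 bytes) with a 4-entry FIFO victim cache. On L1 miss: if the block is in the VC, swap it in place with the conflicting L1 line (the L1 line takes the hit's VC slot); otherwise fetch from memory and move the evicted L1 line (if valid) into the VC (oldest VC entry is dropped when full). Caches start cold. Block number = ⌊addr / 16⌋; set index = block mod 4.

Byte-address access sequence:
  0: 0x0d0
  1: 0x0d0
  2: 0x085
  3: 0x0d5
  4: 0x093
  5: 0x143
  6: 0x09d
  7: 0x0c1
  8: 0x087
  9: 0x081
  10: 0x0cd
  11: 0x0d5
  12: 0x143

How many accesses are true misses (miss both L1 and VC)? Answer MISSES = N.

  [0] addr=0xd0 blk=13 s=1: MISS | VC []
  [1] addr=0xd0 blk=13 s=1: L1-HIT | VC []
  [2] addr=0x85 blk=8 s=0: MISS | VC []
  [3] addr=0xd5 blk=13 s=1: L1-HIT | VC []
  [4] addr=0x93 blk=9 s=1: MISS | VC [13]
  [5] addr=0x143 blk=20 s=0: MISS | VC [13, 8]
  [6] addr=0x9d blk=9 s=1: L1-HIT | VC [13, 8]
  [7] addr=0xc1 blk=12 s=0: MISS | VC [13, 8, 20]
  [8] addr=0x87 blk=8 s=0: VC-HIT | VC [13, 12, 20]
  [9] addr=0x81 blk=8 s=0: L1-HIT | VC [13, 12, 20]
  [10] addr=0xcd blk=12 s=0: VC-HIT | VC [13, 8, 20]
  [11] addr=0xd5 blk=13 s=1: VC-HIT | VC [9, 8, 20]
  [12] addr=0x143 blk=20 s=0: VC-HIT | VC [9, 8, 12]

MISSES = 5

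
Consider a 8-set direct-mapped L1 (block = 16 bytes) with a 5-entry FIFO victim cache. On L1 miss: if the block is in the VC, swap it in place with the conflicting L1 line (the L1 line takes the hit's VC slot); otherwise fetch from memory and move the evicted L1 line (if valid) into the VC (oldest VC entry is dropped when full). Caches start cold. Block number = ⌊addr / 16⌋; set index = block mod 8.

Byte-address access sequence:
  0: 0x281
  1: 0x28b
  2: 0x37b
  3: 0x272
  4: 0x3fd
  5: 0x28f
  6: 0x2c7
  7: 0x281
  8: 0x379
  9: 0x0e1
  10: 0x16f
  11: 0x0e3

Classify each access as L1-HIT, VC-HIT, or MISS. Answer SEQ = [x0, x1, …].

SEQ = [MISS, L1-HIT, MISS, MISS, MISS, L1-HIT, MISS, L1-HIT, VC-HIT, MISS, MISS, VC-HIT]

#0 0x281→b40/s0 MISS; vc=[]
#1 0x28b→b40/s0 L1-HIT; vc=[]
#2 0x37b→b55/s7 MISS; vc=[]
#3 0x272→b39/s7 MISS; vc=[55]
#4 0x3fd→b63/s7 MISS; vc=[55,39]
#5 0x28f→b40/s0 L1-HIT; vc=[55,39]
#6 0x2c7→b44/s4 MISS; vc=[55,39]
#7 0x281→b40/s0 L1-HIT; vc=[55,39]
#8 0x379→b55/s7 VC-HIT; vc=[63,39]
#9 0xe1→b14/s6 MISS; vc=[63,39]
#10 0x16f→b22/s6 MISS; vc=[63,39,14]
#11 0xe3→b14/s6 VC-HIT; vc=[63,39,22]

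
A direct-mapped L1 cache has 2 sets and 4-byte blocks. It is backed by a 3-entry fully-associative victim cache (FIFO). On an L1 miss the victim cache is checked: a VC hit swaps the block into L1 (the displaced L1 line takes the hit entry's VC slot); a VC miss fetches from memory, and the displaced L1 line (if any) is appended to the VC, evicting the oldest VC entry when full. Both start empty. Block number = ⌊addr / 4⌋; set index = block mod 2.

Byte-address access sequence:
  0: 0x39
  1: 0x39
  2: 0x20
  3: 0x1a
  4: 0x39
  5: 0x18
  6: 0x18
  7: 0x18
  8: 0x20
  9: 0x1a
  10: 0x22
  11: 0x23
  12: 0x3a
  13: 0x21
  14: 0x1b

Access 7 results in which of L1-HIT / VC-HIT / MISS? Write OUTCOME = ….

OUTCOME = L1-HIT

0: 0x39 (blk 14, set 0) → MISS  vc=[]
1: 0x39 (blk 14, set 0) → L1-HIT  vc=[]
2: 0x20 (blk 8, set 0) → MISS  vc=[14]
3: 0x1a (blk 6, set 0) → MISS  vc=[14, 8]
4: 0x39 (blk 14, set 0) → VC-HIT  vc=[6, 8]
5: 0x18 (blk 6, set 0) → VC-HIT  vc=[14, 8]
6: 0x18 (blk 6, set 0) → L1-HIT  vc=[14, 8]
7: 0x18 (blk 6, set 0) → L1-HIT  vc=[14, 8]
8: 0x20 (blk 8, set 0) → VC-HIT  vc=[14, 6]
9: 0x1a (blk 6, set 0) → VC-HIT  vc=[14, 8]
10: 0x22 (blk 8, set 0) → VC-HIT  vc=[14, 6]
11: 0x23 (blk 8, set 0) → L1-HIT  vc=[14, 6]
12: 0x3a (blk 14, set 0) → VC-HIT  vc=[8, 6]
13: 0x21 (blk 8, set 0) → VC-HIT  vc=[14, 6]
14: 0x1b (blk 6, set 0) → VC-HIT  vc=[14, 8]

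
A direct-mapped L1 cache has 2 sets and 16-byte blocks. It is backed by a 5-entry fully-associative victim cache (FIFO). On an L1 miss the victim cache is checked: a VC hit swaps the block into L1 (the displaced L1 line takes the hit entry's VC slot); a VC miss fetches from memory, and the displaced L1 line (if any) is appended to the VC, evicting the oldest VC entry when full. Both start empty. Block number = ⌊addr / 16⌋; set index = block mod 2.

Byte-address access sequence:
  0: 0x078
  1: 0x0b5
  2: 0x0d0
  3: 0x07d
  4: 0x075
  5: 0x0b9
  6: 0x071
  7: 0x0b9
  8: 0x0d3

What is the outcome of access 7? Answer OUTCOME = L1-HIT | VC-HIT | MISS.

#0 0x78→b7/s1 MISS; vc=[]
#1 0xb5→b11/s1 MISS; vc=[7]
#2 0xd0→b13/s1 MISS; vc=[7,11]
#3 0x7d→b7/s1 VC-HIT; vc=[13,11]
#4 0x75→b7/s1 L1-HIT; vc=[13,11]
#5 0xb9→b11/s1 VC-HIT; vc=[13,7]
#6 0x71→b7/s1 VC-HIT; vc=[13,11]
#7 0xb9→b11/s1 VC-HIT; vc=[13,7]
#8 0xd3→b13/s1 VC-HIT; vc=[11,7]

OUTCOME = VC-HIT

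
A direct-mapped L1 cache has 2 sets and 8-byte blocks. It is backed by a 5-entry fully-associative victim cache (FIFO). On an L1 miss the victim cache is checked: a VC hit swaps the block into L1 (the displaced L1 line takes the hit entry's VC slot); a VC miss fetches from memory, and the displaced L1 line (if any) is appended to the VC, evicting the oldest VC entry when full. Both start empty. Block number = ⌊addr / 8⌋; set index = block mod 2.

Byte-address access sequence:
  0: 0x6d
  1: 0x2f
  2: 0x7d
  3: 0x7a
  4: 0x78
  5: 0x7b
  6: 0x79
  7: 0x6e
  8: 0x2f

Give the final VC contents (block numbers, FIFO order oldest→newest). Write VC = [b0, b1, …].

VC = [15, 13]

#0 0x6d→b13/s1 MISS; vc=[]
#1 0x2f→b5/s1 MISS; vc=[13]
#2 0x7d→b15/s1 MISS; vc=[13,5]
#3 0x7a→b15/s1 L1-HIT; vc=[13,5]
#4 0x78→b15/s1 L1-HIT; vc=[13,5]
#5 0x7b→b15/s1 L1-HIT; vc=[13,5]
#6 0x79→b15/s1 L1-HIT; vc=[13,5]
#7 0x6e→b13/s1 VC-HIT; vc=[15,5]
#8 0x2f→b5/s1 VC-HIT; vc=[15,13]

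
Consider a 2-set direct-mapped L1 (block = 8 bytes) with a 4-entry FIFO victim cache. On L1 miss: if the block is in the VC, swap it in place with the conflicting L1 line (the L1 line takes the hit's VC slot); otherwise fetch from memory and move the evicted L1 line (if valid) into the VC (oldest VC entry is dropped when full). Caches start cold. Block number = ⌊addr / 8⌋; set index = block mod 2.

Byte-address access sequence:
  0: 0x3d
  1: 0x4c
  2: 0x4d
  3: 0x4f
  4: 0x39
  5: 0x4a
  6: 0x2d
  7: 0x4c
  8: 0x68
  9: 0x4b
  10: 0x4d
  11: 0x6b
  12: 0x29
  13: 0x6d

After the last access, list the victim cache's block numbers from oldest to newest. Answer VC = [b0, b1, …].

#0 0x3d→b7/s1 MISS; vc=[]
#1 0x4c→b9/s1 MISS; vc=[7]
#2 0x4d→b9/s1 L1-HIT; vc=[7]
#3 0x4f→b9/s1 L1-HIT; vc=[7]
#4 0x39→b7/s1 VC-HIT; vc=[9]
#5 0x4a→b9/s1 VC-HIT; vc=[7]
#6 0x2d→b5/s1 MISS; vc=[7,9]
#7 0x4c→b9/s1 VC-HIT; vc=[7,5]
#8 0x68→b13/s1 MISS; vc=[7,5,9]
#9 0x4b→b9/s1 VC-HIT; vc=[7,5,13]
#10 0x4d→b9/s1 L1-HIT; vc=[7,5,13]
#11 0x6b→b13/s1 VC-HIT; vc=[7,5,9]
#12 0x29→b5/s1 VC-HIT; vc=[7,13,9]
#13 0x6d→b13/s1 VC-HIT; vc=[7,5,9]

VC = [7, 5, 9]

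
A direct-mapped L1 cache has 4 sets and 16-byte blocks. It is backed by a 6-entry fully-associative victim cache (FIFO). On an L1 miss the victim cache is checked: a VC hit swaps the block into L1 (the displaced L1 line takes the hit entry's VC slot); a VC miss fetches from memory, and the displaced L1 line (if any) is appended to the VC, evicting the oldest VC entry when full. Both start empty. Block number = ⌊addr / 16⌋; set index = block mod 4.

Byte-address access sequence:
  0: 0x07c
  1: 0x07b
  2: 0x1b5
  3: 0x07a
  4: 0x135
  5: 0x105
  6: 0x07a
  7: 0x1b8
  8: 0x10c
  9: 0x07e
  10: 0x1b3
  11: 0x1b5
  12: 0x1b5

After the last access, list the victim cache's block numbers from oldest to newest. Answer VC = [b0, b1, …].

VC = [7, 19]

  [0] addr=0x7c blk=7 s=3: MISS | VC []
  [1] addr=0x7b blk=7 s=3: L1-HIT | VC []
  [2] addr=0x1b5 blk=27 s=3: MISS | VC [7]
  [3] addr=0x7a blk=7 s=3: VC-HIT | VC [27]
  [4] addr=0x135 blk=19 s=3: MISS | VC [27, 7]
  [5] addr=0x105 blk=16 s=0: MISS | VC [27, 7]
  [6] addr=0x7a blk=7 s=3: VC-HIT | VC [27, 19]
  [7] addr=0x1b8 blk=27 s=3: VC-HIT | VC [7, 19]
  [8] addr=0x10c blk=16 s=0: L1-HIT | VC [7, 19]
  [9] addr=0x7e blk=7 s=3: VC-HIT | VC [27, 19]
  [10] addr=0x1b3 blk=27 s=3: VC-HIT | VC [7, 19]
  [11] addr=0x1b5 blk=27 s=3: L1-HIT | VC [7, 19]
  [12] addr=0x1b5 blk=27 s=3: L1-HIT | VC [7, 19]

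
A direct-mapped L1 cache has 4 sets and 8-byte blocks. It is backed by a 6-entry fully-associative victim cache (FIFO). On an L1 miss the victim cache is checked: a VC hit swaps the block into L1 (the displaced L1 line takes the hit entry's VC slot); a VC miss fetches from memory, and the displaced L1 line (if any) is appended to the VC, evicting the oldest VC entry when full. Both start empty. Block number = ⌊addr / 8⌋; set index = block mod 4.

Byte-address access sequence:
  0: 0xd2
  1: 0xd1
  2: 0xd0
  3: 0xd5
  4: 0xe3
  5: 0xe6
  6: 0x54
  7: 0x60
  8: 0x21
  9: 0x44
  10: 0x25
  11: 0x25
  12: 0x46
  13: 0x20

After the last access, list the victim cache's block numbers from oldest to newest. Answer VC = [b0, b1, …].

VC = [26, 28, 12, 8]

  [0] addr=0xd2 blk=26 s=2: MISS | VC []
  [1] addr=0xd1 blk=26 s=2: L1-HIT | VC []
  [2] addr=0xd0 blk=26 s=2: L1-HIT | VC []
  [3] addr=0xd5 blk=26 s=2: L1-HIT | VC []
  [4] addr=0xe3 blk=28 s=0: MISS | VC []
  [5] addr=0xe6 blk=28 s=0: L1-HIT | VC []
  [6] addr=0x54 blk=10 s=2: MISS | VC [26]
  [7] addr=0x60 blk=12 s=0: MISS | VC [26, 28]
  [8] addr=0x21 blk=4 s=0: MISS | VC [26, 28, 12]
  [9] addr=0x44 blk=8 s=0: MISS | VC [26, 28, 12, 4]
  [10] addr=0x25 blk=4 s=0: VC-HIT | VC [26, 28, 12, 8]
  [11] addr=0x25 blk=4 s=0: L1-HIT | VC [26, 28, 12, 8]
  [12] addr=0x46 blk=8 s=0: VC-HIT | VC [26, 28, 12, 4]
  [13] addr=0x20 blk=4 s=0: VC-HIT | VC [26, 28, 12, 8]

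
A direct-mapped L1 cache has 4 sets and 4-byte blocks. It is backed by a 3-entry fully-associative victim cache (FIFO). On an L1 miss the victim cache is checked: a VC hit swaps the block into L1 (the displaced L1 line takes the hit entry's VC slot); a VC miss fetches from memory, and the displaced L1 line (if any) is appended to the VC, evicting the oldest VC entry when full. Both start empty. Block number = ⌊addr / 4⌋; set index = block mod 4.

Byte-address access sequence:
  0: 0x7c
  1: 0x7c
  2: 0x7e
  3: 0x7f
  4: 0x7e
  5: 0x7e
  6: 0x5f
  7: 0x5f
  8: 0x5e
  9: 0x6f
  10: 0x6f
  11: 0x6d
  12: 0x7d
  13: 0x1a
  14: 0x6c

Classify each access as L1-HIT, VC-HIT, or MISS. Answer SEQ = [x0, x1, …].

0: 0x7c (blk 31, set 3) → MISS  vc=[]
1: 0x7c (blk 31, set 3) → L1-HIT  vc=[]
2: 0x7e (blk 31, set 3) → L1-HIT  vc=[]
3: 0x7f (blk 31, set 3) → L1-HIT  vc=[]
4: 0x7e (blk 31, set 3) → L1-HIT  vc=[]
5: 0x7e (blk 31, set 3) → L1-HIT  vc=[]
6: 0x5f (blk 23, set 3) → MISS  vc=[31]
7: 0x5f (blk 23, set 3) → L1-HIT  vc=[31]
8: 0x5e (blk 23, set 3) → L1-HIT  vc=[31]
9: 0x6f (blk 27, set 3) → MISS  vc=[31, 23]
10: 0x6f (blk 27, set 3) → L1-HIT  vc=[31, 23]
11: 0x6d (blk 27, set 3) → L1-HIT  vc=[31, 23]
12: 0x7d (blk 31, set 3) → VC-HIT  vc=[27, 23]
13: 0x1a (blk 6, set 2) → MISS  vc=[27, 23]
14: 0x6c (blk 27, set 3) → VC-HIT  vc=[31, 23]

SEQ = [MISS, L1-HIT, L1-HIT, L1-HIT, L1-HIT, L1-HIT, MISS, L1-HIT, L1-HIT, MISS, L1-HIT, L1-HIT, VC-HIT, MISS, VC-HIT]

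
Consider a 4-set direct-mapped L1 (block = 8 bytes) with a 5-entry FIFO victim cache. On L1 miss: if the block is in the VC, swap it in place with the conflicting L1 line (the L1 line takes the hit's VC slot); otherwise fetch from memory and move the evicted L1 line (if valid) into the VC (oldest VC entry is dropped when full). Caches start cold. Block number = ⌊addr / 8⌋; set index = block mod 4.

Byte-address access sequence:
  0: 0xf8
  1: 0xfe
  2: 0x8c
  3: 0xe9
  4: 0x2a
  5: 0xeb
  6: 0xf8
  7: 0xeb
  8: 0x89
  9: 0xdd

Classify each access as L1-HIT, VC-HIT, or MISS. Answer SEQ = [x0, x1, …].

SEQ = [MISS, L1-HIT, MISS, MISS, MISS, VC-HIT, L1-HIT, L1-HIT, VC-HIT, MISS]

#0 0xf8→b31/s3 MISS; vc=[]
#1 0xfe→b31/s3 L1-HIT; vc=[]
#2 0x8c→b17/s1 MISS; vc=[]
#3 0xe9→b29/s1 MISS; vc=[17]
#4 0x2a→b5/s1 MISS; vc=[17,29]
#5 0xeb→b29/s1 VC-HIT; vc=[17,5]
#6 0xf8→b31/s3 L1-HIT; vc=[17,5]
#7 0xeb→b29/s1 L1-HIT; vc=[17,5]
#8 0x89→b17/s1 VC-HIT; vc=[29,5]
#9 0xdd→b27/s3 MISS; vc=[29,5,31]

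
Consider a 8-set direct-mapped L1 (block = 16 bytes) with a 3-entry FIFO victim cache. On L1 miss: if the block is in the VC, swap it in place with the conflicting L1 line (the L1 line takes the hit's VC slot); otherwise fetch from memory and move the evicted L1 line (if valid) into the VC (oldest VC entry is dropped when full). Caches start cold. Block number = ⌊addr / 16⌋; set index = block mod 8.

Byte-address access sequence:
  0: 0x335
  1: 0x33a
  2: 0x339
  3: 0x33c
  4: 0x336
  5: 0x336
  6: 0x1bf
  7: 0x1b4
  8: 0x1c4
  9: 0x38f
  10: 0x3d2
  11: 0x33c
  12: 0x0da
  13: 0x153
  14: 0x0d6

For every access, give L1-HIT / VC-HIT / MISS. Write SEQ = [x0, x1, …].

SEQ = [MISS, L1-HIT, L1-HIT, L1-HIT, L1-HIT, L1-HIT, MISS, L1-HIT, MISS, MISS, MISS, VC-HIT, MISS, MISS, VC-HIT]

  [0] addr=0x335 blk=51 s=3: MISS | VC []
  [1] addr=0x33a blk=51 s=3: L1-HIT | VC []
  [2] addr=0x339 blk=51 s=3: L1-HIT | VC []
  [3] addr=0x33c blk=51 s=3: L1-HIT | VC []
  [4] addr=0x336 blk=51 s=3: L1-HIT | VC []
  [5] addr=0x336 blk=51 s=3: L1-HIT | VC []
  [6] addr=0x1bf blk=27 s=3: MISS | VC [51]
  [7] addr=0x1b4 blk=27 s=3: L1-HIT | VC [51]
  [8] addr=0x1c4 blk=28 s=4: MISS | VC [51]
  [9] addr=0x38f blk=56 s=0: MISS | VC [51]
  [10] addr=0x3d2 blk=61 s=5: MISS | VC [51]
  [11] addr=0x33c blk=51 s=3: VC-HIT | VC [27]
  [12] addr=0xda blk=13 s=5: MISS | VC [27, 61]
  [13] addr=0x153 blk=21 s=5: MISS | VC [27, 61, 13]
  [14] addr=0xd6 blk=13 s=5: VC-HIT | VC [27, 61, 21]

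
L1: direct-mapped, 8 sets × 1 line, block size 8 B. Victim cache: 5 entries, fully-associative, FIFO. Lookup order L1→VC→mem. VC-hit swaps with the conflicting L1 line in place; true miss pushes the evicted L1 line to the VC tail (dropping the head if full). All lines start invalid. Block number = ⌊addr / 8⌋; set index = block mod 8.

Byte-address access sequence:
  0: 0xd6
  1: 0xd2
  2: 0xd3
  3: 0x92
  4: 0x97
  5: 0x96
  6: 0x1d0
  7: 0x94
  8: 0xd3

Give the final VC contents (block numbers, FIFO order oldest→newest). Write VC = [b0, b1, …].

  [0] addr=0xd6 blk=26 s=2: MISS | VC []
  [1] addr=0xd2 blk=26 s=2: L1-HIT | VC []
  [2] addr=0xd3 blk=26 s=2: L1-HIT | VC []
  [3] addr=0x92 blk=18 s=2: MISS | VC [26]
  [4] addr=0x97 blk=18 s=2: L1-HIT | VC [26]
  [5] addr=0x96 blk=18 s=2: L1-HIT | VC [26]
  [6] addr=0x1d0 blk=58 s=2: MISS | VC [26, 18]
  [7] addr=0x94 blk=18 s=2: VC-HIT | VC [26, 58]
  [8] addr=0xd3 blk=26 s=2: VC-HIT | VC [18, 58]

VC = [18, 58]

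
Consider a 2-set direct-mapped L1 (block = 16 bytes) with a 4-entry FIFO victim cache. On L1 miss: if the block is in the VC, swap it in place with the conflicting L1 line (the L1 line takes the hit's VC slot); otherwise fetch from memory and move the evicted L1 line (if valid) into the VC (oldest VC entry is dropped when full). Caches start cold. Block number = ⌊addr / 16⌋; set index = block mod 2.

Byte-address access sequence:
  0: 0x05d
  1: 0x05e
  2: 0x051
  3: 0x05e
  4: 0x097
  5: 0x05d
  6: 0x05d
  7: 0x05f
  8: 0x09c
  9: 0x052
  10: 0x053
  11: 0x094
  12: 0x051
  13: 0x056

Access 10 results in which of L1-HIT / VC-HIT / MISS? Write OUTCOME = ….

OUTCOME = L1-HIT

  [0] addr=0x5d blk=5 s=1: MISS | VC []
  [1] addr=0x5e blk=5 s=1: L1-HIT | VC []
  [2] addr=0x51 blk=5 s=1: L1-HIT | VC []
  [3] addr=0x5e blk=5 s=1: L1-HIT | VC []
  [4] addr=0x97 blk=9 s=1: MISS | VC [5]
  [5] addr=0x5d blk=5 s=1: VC-HIT | VC [9]
  [6] addr=0x5d blk=5 s=1: L1-HIT | VC [9]
  [7] addr=0x5f blk=5 s=1: L1-HIT | VC [9]
  [8] addr=0x9c blk=9 s=1: VC-HIT | VC [5]
  [9] addr=0x52 blk=5 s=1: VC-HIT | VC [9]
  [10] addr=0x53 blk=5 s=1: L1-HIT | VC [9]
  [11] addr=0x94 blk=9 s=1: VC-HIT | VC [5]
  [12] addr=0x51 blk=5 s=1: VC-HIT | VC [9]
  [13] addr=0x56 blk=5 s=1: L1-HIT | VC [9]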